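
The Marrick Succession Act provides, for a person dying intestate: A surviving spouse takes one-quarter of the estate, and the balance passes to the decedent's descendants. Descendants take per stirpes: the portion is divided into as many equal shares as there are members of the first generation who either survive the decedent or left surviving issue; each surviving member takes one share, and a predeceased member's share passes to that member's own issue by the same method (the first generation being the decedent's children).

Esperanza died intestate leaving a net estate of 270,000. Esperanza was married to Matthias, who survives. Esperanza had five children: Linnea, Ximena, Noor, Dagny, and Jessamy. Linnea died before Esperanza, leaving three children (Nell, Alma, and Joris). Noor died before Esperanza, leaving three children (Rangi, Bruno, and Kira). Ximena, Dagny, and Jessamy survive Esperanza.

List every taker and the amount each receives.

Matthias: 67,500; Nell: 13,500; Alma: 13,500; Joris: 13,500; Ximena: 40,500; Rangi: 13,500; Bruno: 13,500; Kira: 13,500; Dagny: 40,500; Jessamy: 40,500

Matthias takes one-quarter of 270,000 = 67,500. The remaining 202,500 passes to the descendants.
The descendants' portion (202,500) is divided into 5 shares of 40,500: Ximena, Dagny, and Jessamy each take 40,500; Linnea's 40,500 share passes to Linnea's issue; Noor's 40,500 share passes to Noor's issue.
Linnea's share (40,500) is divided into 3 shares of 13,500: Nell, Alma, and Joris each take 13,500.
Noor's share (40,500) is divided into 3 shares of 13,500: Rangi, Bruno, and Kira each take 13,500.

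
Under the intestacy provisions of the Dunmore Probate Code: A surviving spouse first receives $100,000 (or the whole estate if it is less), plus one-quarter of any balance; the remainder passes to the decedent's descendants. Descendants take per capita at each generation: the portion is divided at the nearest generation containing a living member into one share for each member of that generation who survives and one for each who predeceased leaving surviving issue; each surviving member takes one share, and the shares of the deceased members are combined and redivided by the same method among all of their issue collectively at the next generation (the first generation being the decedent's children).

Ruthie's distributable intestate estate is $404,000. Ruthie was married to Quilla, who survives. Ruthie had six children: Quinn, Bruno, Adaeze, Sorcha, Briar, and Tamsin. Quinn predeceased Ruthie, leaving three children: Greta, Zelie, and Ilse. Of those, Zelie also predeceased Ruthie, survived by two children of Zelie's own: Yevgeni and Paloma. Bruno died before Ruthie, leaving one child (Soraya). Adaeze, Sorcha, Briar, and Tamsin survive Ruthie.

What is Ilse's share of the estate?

Ilse receives $19,000.

Quilla first takes $100,000, leaving a balance of $304,000. Quilla then takes one-quarter of the balance ($76,000), for a total of $176,000. The remaining $228,000 passes to the descendants.
The descendants' portion ($228,000) is divided at the children's generation into 6 shares of $38,000. Adaeze, Sorcha, Briar, and Tamsin each take $38,000. The 2 shares of the deceased (Quinn and Bruno) are combined into a pool of $76,000.
That pool ($76,000) is divided at the grandchildren's generation into 4 shares of $19,000. Greta, Ilse, and Soraya each take $19,000. The remaining share for the deceased Zelie ($19,000) is carried to the next generation.
That pool ($19,000) is divided at the great-grandchildren's generation equally among Yevgeni and Paloma: $9,500 each.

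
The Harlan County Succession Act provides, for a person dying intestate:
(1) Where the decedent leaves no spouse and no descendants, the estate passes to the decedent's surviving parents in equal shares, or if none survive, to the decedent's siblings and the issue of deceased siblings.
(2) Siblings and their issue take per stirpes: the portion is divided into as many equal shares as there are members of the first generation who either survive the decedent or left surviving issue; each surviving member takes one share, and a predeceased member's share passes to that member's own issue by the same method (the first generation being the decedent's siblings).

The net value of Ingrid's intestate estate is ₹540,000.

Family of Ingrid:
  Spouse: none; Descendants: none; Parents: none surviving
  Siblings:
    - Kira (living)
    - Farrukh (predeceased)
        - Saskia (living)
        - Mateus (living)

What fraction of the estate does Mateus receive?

The entire ₹540,000 passes to the siblings and their issue.
That amount (₹540,000) is divided into 2 shares of ₹270,000: Kira takes ₹270,000; Farrukh's ₹270,000 share passes to Farrukh's issue.
Farrukh's share (₹270,000) is divided into 2 shares of ₹135,000: Saskia and Mateus each take ₹135,000.

Mateus receives 1/4 of the estate.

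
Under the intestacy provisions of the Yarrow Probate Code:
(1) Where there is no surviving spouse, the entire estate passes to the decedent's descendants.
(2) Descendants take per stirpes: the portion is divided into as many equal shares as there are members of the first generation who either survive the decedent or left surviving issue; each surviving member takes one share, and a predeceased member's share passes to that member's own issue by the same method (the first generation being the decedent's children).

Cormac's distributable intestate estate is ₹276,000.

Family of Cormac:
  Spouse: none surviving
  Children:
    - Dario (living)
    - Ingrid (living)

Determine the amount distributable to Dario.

The entire ₹276,000 passes to the descendants.
That amount (₹276,000) is divided into 2 shares of ₹138,000: Dario and Ingrid each take ₹138,000.

Dario receives ₹138,000.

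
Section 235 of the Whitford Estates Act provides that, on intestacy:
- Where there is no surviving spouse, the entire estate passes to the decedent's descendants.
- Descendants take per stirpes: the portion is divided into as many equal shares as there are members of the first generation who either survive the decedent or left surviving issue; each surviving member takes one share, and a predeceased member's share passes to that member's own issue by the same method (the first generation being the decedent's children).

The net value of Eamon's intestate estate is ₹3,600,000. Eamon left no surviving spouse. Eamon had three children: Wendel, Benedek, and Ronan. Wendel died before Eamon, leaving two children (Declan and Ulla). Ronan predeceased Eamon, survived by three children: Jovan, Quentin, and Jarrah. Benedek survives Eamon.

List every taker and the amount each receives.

The entire ₹3,600,000 passes to the descendants.
That amount (₹3,600,000) is divided into 3 shares of ₹1,200,000: Benedek takes ₹1,200,000; Wendel's ₹1,200,000 share passes to Wendel's issue; Ronan's ₹1,200,000 share passes to Ronan's issue.
Wendel's share (₹1,200,000) is divided into 2 shares of ₹600,000: Declan and Ulla each take ₹600,000.
Ronan's share (₹1,200,000) is divided into 3 shares of ₹400,000: Jovan, Quentin, and Jarrah each take ₹400,000.

Declan: ₹600,000; Ulla: ₹600,000; Benedek: ₹1,200,000; Jovan: ₹400,000; Quentin: ₹400,000; Jarrah: ₹400,000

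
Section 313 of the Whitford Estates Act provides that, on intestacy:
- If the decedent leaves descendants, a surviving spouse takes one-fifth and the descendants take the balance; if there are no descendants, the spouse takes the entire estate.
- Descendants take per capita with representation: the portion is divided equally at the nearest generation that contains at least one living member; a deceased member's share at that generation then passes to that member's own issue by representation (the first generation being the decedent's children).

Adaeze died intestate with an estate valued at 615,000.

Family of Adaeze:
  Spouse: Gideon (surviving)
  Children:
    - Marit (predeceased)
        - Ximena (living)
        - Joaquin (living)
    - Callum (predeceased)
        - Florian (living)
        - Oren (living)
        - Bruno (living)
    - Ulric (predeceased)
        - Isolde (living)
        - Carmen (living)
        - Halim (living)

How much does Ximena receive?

Ximena receives 61,500.

Gideon takes one-fifth of 615,000 = 123,000. The remaining 492,000 passes to the descendants.
No child survives, so the initial division is made at the grandchildren's generation.
The descendants' portion (492,000) is divided into 8 shares of 61,500: Ximena, Joaquin, Florian, Oren, Bruno, Isolde, Carmen, and Halim each take 61,500.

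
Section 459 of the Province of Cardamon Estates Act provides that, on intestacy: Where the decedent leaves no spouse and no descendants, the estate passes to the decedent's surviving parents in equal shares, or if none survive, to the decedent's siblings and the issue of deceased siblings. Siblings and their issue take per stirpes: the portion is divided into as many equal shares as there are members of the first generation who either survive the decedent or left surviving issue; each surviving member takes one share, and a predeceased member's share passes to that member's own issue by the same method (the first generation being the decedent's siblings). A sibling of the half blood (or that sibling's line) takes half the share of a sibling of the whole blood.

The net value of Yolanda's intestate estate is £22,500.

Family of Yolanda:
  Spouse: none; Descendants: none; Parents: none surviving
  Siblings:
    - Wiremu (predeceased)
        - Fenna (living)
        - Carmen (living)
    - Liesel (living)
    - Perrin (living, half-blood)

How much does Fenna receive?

Fenna receives £4,500.

The entire £22,500 passes to the siblings and their issue.
Counting each half-blood sibling's line as half a unit, there are 5/2 units in £22,500, so one unit is £9,000. Whole-blood lines (Wiremu and Liesel) take £9,000 each; half-blood lines (Perrin) take £4,500 each.
Wiremu's share (£9,000) is divided into 2 shares of £4,500: Fenna and Carmen each take £4,500.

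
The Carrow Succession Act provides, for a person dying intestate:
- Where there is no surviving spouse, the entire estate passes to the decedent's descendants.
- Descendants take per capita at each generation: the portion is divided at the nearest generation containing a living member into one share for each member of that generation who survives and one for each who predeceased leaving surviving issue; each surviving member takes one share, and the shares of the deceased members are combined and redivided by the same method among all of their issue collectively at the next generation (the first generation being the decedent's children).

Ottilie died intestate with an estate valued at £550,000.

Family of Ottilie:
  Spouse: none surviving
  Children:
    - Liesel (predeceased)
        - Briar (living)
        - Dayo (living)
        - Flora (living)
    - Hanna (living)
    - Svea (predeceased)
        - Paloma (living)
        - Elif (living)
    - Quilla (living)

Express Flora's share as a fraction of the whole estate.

The entire £550,000 passes to the descendants.
That amount (£550,000) is divided at the children's generation into 4 shares of £137,500. Hanna and Quilla each take £137,500. The 2 shares of the deceased (Liesel and Svea) are combined into a pool of £275,000.
That pool (£275,000) is divided at the grandchildren's generation equally among Briar, Dayo, Flora, Paloma, and Elif: £55,000 each.

Flora receives 1/10 of the estate.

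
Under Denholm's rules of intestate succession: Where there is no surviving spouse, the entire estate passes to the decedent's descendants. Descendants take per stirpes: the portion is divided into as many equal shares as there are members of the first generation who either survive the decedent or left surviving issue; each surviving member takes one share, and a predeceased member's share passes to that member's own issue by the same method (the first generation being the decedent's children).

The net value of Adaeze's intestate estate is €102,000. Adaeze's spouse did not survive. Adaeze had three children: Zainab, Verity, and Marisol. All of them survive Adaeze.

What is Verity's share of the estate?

The entire €102,000 passes to the descendants.
That amount (€102,000) is divided into 3 shares of €34,000: Zainab, Verity, and Marisol each take €34,000.

Verity receives €34,000.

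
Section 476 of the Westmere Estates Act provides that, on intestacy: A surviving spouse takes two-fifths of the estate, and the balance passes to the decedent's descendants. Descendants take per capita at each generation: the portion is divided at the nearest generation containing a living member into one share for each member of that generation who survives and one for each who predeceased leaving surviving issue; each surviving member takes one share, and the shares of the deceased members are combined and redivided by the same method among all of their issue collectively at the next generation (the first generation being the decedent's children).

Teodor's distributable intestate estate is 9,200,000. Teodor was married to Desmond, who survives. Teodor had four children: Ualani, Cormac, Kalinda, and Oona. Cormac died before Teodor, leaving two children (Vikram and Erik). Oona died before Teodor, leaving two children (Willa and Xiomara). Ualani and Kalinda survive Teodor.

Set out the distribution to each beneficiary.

Desmond takes two-fifths of 9,200,000 = 3,680,000. The remaining 5,520,000 passes to the descendants.
The descendants' portion (5,520,000) is divided at the children's generation into 4 shares of 1,380,000. Ualani and Kalinda each take 1,380,000. The 2 shares of the deceased (Cormac and Oona) are combined into a pool of 2,760,000.
That pool (2,760,000) is divided at the grandchildren's generation equally among Vikram, Erik, Willa, and Xiomara: 690,000 each.

Desmond: 3,680,000; Ualani: 1,380,000; Vikram: 690,000; Erik: 690,000; Kalinda: 1,380,000; Willa: 690,000; Xiomara: 690,000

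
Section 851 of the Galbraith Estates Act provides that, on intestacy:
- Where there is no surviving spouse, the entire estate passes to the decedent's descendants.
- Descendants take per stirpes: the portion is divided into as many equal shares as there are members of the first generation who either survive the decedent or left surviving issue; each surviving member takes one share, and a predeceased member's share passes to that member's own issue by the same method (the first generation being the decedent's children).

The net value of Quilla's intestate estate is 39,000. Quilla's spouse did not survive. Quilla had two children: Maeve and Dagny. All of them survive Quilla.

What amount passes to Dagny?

The entire 39,000 passes to the descendants.
That amount (39,000) is divided into 2 shares of 19,500: Maeve and Dagny each take 19,500.

Dagny receives 19,500.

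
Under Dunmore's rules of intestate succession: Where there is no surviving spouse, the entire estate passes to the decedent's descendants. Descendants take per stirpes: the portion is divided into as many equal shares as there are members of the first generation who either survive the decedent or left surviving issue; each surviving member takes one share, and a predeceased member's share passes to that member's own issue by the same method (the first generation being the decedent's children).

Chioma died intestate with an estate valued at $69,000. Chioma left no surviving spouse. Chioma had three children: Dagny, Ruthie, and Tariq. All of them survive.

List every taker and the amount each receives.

The entire $69,000 passes to the descendants.
That amount ($69,000) is divided into 3 shares of $23,000: Dagny, Ruthie, and Tariq each take $23,000.

Dagny: $23,000; Ruthie: $23,000; Tariq: $23,000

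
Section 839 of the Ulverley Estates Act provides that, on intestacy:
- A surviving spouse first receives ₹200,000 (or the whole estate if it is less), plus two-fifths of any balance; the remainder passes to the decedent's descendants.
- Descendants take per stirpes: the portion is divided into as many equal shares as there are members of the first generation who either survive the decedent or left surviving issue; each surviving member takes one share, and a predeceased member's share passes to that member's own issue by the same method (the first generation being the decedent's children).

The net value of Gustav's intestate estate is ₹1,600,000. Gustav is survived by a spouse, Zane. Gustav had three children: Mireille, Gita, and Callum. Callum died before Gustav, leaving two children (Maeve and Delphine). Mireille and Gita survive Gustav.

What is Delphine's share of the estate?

Zane first takes ₹200,000, leaving a balance of ₹1,400,000. Zane then takes two-fifths of the balance (₹560,000), for a total of ₹760,000. The remaining ₹840,000 passes to the descendants.
The descendants' portion (₹840,000) is divided into 3 shares of ₹280,000: Mireille and Gita each take ₹280,000; Callum's ₹280,000 share passes to Callum's issue.
Callum's share (₹280,000) is divided into 2 shares of ₹140,000: Maeve and Delphine each take ₹140,000.

Delphine receives ₹140,000.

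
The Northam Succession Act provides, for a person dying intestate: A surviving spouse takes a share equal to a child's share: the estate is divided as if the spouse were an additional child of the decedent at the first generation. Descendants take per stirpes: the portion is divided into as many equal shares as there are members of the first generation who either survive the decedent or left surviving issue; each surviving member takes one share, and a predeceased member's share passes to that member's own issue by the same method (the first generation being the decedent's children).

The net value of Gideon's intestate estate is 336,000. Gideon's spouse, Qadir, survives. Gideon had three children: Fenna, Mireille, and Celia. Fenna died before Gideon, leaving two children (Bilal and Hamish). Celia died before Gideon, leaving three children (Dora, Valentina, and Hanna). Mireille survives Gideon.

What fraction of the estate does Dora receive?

The spouse counts as an additional share at the children's level, so there are 4 primary shares of 84,000. Qadir takes one such share (84,000).
The children's combined portion (252,000) is divided into 3 shares of 84,000: Mireille takes 84,000; Fenna's 84,000 share passes to Fenna's issue; Celia's 84,000 share passes to Celia's issue.
Fenna's share (84,000) is divided into 2 shares of 42,000: Bilal and Hamish each take 42,000.
Celia's share (84,000) is divided into 3 shares of 28,000: Dora, Valentina, and Hanna each take 28,000.

Dora receives 1/12 of the estate.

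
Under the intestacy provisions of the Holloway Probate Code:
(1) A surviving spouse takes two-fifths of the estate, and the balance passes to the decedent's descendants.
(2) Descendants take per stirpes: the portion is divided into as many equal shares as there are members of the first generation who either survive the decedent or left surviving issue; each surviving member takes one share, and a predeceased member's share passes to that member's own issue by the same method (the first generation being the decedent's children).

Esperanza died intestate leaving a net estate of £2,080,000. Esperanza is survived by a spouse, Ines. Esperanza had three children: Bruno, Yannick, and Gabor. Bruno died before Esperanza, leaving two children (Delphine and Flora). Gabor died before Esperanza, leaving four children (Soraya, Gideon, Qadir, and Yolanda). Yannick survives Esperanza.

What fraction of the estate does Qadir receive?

Qadir receives 1/20 of the estate.

Ines takes two-fifths of £2,080,000 = £832,000. The remaining £1,248,000 passes to the descendants.
The descendants' portion (£1,248,000) is divided into 3 shares of £416,000: Yannick takes £416,000; Bruno's £416,000 share passes to Bruno's issue; Gabor's £416,000 share passes to Gabor's issue.
Bruno's share (£416,000) is divided into 2 shares of £208,000: Delphine and Flora each take £208,000.
Gabor's share (£416,000) is divided into 4 shares of £104,000: Soraya, Gideon, Qadir, and Yolanda each take £104,000.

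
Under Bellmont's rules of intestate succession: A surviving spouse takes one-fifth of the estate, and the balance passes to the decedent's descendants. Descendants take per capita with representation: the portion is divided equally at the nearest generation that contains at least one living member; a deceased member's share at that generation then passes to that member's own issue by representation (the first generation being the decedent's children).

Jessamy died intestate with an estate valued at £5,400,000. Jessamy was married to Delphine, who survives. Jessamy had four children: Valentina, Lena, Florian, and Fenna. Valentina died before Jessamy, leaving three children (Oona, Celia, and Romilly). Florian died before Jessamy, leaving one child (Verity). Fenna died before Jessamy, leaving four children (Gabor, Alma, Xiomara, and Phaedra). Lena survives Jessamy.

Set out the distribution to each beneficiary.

Delphine takes one-fifth of £5,400,000 = £1,080,000. The remaining £4,320,000 passes to the descendants.
The descendants' portion (£4,320,000) is divided into 4 shares of £1,080,000: Lena takes £1,080,000; Valentina's £1,080,000 share passes to Valentina's issue; Florian's £1,080,000 share passes to Florian's issue; Fenna's £1,080,000 share passes to Fenna's issue.
Valentina's share (£1,080,000) is divided into 3 shares of £360,000: Oona, Celia, and Romilly each take £360,000.
Florian's share (£1,080,000) passes entirely to Verity.
Fenna's share (£1,080,000) is divided into 4 shares of £270,000: Gabor, Alma, Xiomara, and Phaedra each take £270,000.

Delphine: £1,080,000; Oona: £360,000; Celia: £360,000; Romilly: £360,000; Lena: £1,080,000; Verity: £1,080,000; Gabor: £270,000; Alma: £270,000; Xiomara: £270,000; Phaedra: £270,000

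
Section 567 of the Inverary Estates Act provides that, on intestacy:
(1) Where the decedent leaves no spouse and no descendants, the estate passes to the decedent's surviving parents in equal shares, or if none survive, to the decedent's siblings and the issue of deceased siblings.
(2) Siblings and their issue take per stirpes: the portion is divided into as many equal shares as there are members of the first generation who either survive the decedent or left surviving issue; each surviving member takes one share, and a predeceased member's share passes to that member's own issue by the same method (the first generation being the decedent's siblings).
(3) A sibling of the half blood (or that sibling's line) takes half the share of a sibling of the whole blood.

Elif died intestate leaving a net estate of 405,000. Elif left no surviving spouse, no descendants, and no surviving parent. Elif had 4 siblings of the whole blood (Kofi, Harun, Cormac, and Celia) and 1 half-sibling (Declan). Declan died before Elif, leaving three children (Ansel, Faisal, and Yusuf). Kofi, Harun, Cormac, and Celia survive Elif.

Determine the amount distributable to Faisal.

The entire 405,000 passes to the siblings and their issue.
Counting each half-blood sibling's line as half a unit, there are 9/2 units in 405,000, so one unit is 90,000. Whole-blood lines (Kofi, Harun, Cormac, and Celia) take 90,000 each; half-blood lines (Declan) take 45,000 each.
Declan's share (45,000) is divided into 3 shares of 15,000: Ansel, Faisal, and Yusuf each take 15,000.

Faisal receives 15,000.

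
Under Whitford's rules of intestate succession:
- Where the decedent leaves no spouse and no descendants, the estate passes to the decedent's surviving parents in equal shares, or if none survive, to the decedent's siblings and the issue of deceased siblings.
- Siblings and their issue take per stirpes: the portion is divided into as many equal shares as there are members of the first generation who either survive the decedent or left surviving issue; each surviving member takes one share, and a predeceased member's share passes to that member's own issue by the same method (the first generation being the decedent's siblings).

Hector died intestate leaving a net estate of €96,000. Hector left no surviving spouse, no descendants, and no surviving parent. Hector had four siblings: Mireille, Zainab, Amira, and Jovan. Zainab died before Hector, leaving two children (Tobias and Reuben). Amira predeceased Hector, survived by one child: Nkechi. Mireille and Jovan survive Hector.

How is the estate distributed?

Mireille: €24,000; Tobias: €12,000; Reuben: €12,000; Nkechi: €24,000; Jovan: €24,000

The entire €96,000 passes to the siblings and their issue.
That amount (€96,000) is divided into 4 shares of €24,000: Mireille and Jovan each take €24,000; Zainab's €24,000 share passes to Zainab's issue; Amira's €24,000 share passes to Amira's issue.
Zainab's share (€24,000) is divided into 2 shares of €12,000: Tobias and Reuben each take €12,000.
Amira's share (€24,000) passes entirely to Nkechi.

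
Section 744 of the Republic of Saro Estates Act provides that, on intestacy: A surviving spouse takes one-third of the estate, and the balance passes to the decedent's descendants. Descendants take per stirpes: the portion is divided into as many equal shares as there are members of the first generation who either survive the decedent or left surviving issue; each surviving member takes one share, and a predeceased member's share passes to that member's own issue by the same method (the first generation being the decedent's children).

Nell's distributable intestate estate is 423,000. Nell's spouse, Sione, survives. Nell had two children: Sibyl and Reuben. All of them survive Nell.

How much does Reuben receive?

Sione takes one-third of 423,000 = 141,000. The remaining 282,000 passes to the descendants.
The descendants' portion (282,000) is divided into 2 shares of 141,000: Sibyl and Reuben each take 141,000.

Reuben receives 141,000.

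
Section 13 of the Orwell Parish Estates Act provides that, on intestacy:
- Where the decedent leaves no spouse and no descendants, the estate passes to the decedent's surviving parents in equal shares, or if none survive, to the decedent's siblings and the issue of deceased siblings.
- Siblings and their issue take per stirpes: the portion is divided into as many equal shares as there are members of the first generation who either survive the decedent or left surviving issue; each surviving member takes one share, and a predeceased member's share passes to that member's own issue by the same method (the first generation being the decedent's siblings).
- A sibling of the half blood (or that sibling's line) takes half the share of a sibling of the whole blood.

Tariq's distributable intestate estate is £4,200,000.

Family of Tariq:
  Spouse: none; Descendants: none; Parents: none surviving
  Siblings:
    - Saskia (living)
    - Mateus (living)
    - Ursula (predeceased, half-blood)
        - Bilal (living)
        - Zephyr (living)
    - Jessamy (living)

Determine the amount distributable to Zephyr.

Zephyr receives £300,000.

The entire £4,200,000 passes to the siblings and their issue.
Counting each half-blood sibling's line as half a unit, there are 7/2 units in £4,200,000, so one unit is £1,200,000. Whole-blood lines (Saskia, Mateus, and Jessamy) take £1,200,000 each; half-blood lines (Ursula) take £600,000 each.
Ursula's share (£600,000) is divided into 2 shares of £300,000: Bilal and Zephyr each take £300,000.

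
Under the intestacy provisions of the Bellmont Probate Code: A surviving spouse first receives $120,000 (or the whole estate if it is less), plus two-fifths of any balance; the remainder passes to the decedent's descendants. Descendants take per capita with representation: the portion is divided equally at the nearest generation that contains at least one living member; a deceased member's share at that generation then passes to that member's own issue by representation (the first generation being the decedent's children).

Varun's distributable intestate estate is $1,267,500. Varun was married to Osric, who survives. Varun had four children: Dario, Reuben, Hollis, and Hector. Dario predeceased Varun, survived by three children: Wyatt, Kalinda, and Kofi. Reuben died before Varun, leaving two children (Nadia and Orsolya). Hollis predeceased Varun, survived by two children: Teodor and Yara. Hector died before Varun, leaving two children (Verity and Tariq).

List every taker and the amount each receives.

Osric first takes $120,000, leaving a balance of $1,147,500. Osric then takes two-fifths of the balance ($459,000), for a total of $579,000. The remaining $688,500 passes to the descendants.
No child survives, so the initial division is made at the grandchildren's generation.
The descendants' portion ($688,500) is divided into 9 shares of $76,500: Wyatt, Kalinda, Kofi, Nadia, Orsolya, Teodor, Yara, Verity, and Tariq each take $76,500.

Osric: $579,000; Wyatt: $76,500; Kalinda: $76,500; Kofi: $76,500; Nadia: $76,500; Orsolya: $76,500; Teodor: $76,500; Yara: $76,500; Verity: $76,500; Tariq: $76,500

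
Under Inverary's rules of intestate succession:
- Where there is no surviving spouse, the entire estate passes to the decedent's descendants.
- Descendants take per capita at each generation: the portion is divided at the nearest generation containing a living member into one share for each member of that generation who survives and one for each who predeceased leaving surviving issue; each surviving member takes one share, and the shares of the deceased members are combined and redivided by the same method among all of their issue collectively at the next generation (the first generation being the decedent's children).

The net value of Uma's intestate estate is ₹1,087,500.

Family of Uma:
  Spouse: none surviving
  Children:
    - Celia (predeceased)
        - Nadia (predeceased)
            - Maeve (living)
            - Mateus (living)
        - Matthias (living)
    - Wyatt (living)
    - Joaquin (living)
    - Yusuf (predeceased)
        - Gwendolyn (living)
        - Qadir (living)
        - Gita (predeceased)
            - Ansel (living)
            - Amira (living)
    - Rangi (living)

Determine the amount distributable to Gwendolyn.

The entire ₹1,087,500 passes to the descendants.
That amount (₹1,087,500) is divided at the children's generation into 5 shares of ₹217,500. Wyatt, Joaquin, and Rangi each take ₹217,500. The 2 shares of the deceased (Celia and Yusuf) are combined into a pool of ₹435,000.
That pool (₹435,000) is divided at the grandchildren's generation into 5 shares of ₹87,000. Matthias, Gwendolyn, and Qadir each take ₹87,000. The 2 shares of the deceased (Nadia and Gita) are combined into a pool of ₹174,000.
That pool (₹174,000) is divided at the great-grandchildren's generation equally among Maeve, Mateus, Ansel, and Amira: ₹43,500 each.

Gwendolyn receives ₹87,000.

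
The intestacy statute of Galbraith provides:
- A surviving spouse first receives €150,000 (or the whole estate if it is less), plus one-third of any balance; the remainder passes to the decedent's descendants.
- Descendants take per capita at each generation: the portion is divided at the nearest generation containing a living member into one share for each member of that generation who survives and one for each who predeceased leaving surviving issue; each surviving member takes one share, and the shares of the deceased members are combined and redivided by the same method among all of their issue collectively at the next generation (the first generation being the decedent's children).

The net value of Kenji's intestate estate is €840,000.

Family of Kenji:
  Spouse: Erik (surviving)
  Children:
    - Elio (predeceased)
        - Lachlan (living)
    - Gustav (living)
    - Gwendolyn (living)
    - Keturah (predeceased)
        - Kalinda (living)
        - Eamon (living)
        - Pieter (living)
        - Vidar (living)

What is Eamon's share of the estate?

Eamon receives €46,000.

Erik first takes €150,000, leaving a balance of €690,000. Erik then takes one-third of the balance (€230,000), for a total of €380,000. The remaining €460,000 passes to the descendants.
The descendants' portion (€460,000) is divided at the children's generation into 4 shares of €115,000. Gustav and Gwendolyn each take €115,000. The 2 shares of the deceased (Elio and Keturah) are combined into a pool of €230,000.
That pool (€230,000) is divided at the grandchildren's generation equally among Lachlan, Kalinda, Eamon, Pieter, and Vidar: €46,000 each.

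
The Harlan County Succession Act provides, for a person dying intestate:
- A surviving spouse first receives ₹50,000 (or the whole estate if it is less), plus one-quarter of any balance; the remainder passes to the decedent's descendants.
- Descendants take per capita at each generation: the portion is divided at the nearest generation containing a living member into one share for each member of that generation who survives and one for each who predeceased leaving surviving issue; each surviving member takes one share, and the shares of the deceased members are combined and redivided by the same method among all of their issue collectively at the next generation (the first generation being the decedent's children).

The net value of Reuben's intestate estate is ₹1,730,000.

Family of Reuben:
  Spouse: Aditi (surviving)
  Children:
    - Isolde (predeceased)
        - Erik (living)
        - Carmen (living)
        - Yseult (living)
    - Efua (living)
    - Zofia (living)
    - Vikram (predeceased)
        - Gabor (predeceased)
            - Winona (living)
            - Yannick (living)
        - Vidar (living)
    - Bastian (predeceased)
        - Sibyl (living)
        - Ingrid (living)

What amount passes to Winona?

Winona receives ₹54,000.

Aditi first takes ₹50,000, leaving a balance of ₹1,680,000. Aditi then takes one-quarter of the balance (₹420,000), for a total of ₹470,000. The remaining ₹1,260,000 passes to the descendants.
The descendants' portion (₹1,260,000) is divided at the children's generation into 5 shares of ₹252,000. Efua and Zofia each take ₹252,000. The 3 shares of the deceased (Isolde, Vikram, and Bastian) are combined into a pool of ₹756,000.
That pool (₹756,000) is divided at the grandchildren's generation into 7 shares of ₹108,000. Erik, Carmen, Yseult, Vidar, Sibyl, and Ingrid each take ₹108,000. The remaining share for the deceased Gabor (₹108,000) is carried to the next generation.
That pool (₹108,000) is divided at the great-grandchildren's generation equally among Winona and Yannick: ₹54,000 each.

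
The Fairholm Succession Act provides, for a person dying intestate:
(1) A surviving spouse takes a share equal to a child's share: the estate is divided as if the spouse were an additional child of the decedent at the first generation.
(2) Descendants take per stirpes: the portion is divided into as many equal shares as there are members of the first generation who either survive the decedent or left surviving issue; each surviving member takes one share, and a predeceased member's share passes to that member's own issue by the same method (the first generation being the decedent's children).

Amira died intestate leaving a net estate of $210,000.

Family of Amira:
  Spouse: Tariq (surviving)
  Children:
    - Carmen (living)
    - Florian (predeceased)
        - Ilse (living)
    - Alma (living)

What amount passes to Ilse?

Ilse receives $52,500.

The spouse counts as an additional share at the children's level, so there are 4 primary shares of $52,500. Tariq takes one such share ($52,500).
The children's combined portion ($157,500) is divided into 3 shares of $52,500: Carmen and Alma each take $52,500; Florian's $52,500 share passes to Florian's issue.
Florian's share ($52,500) passes entirely to Ilse.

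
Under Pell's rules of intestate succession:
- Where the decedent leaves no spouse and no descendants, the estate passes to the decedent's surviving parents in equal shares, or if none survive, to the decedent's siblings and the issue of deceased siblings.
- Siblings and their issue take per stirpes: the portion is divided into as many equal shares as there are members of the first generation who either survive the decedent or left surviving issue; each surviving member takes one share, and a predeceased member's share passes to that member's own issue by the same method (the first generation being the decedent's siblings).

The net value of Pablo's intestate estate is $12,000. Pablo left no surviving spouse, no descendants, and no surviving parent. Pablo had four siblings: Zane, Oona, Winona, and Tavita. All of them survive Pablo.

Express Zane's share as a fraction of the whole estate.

Zane receives 1/4 of the estate.

The entire $12,000 passes to the siblings and their issue.
That amount ($12,000) is divided into 4 shares of $3,000: Zane, Oona, Winona, and Tavita each take $3,000.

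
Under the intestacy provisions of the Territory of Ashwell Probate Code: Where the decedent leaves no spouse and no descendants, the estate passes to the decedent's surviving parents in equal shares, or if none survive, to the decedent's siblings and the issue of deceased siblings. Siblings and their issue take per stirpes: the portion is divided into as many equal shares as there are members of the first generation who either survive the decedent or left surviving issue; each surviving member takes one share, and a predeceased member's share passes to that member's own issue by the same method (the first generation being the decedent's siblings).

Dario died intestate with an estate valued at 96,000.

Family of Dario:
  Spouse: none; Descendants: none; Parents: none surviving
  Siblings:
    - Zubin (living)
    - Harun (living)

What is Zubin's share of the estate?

The entire 96,000 passes to the siblings and their issue.
That amount (96,000) is divided into 2 shares of 48,000: Zubin and Harun each take 48,000.

Zubin receives 48,000.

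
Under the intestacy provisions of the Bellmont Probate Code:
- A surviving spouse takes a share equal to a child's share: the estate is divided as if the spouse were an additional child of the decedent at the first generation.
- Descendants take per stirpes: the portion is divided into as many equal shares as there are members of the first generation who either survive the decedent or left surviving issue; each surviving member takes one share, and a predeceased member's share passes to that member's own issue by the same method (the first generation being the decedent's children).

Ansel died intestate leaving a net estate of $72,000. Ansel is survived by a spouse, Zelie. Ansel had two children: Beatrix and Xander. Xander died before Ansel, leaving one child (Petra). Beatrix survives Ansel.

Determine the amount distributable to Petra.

The spouse counts as an additional share at the children's level, so there are 3 primary shares of $24,000. Zelie takes one such share ($24,000).
The children's combined portion ($48,000) is divided into 2 shares of $24,000: Beatrix takes $24,000; Xander's $24,000 share passes to Xander's issue.
Xander's share ($24,000) passes entirely to Petra.

Petra receives $24,000.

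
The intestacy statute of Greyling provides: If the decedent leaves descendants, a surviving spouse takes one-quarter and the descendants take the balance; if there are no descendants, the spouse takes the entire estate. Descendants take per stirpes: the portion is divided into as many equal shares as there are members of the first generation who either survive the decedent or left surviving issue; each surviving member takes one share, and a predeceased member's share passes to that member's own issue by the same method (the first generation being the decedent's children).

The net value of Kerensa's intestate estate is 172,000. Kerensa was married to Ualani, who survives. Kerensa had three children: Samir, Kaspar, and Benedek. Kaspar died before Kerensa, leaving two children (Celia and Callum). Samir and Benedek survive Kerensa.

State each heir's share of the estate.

Ualani: 43,000; Samir: 43,000; Celia: 21,500; Callum: 21,500; Benedek: 43,000

Ualani takes one-quarter of 172,000 = 43,000. The remaining 129,000 passes to the descendants.
The descendants' portion (129,000) is divided into 3 shares of 43,000: Samir and Benedek each take 43,000; Kaspar's 43,000 share passes to Kaspar's issue.
Kaspar's share (43,000) is divided into 2 shares of 21,500: Celia and Callum each take 21,500.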